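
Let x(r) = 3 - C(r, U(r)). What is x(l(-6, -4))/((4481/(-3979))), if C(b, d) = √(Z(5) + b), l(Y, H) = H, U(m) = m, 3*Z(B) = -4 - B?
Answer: -11937/4481 + 3979*I*√7/4481 ≈ -2.6639 + 2.3493*I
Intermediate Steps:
Z(B) = -4/3 - B/3 (Z(B) = (-4 - B)/3 = -4/3 - B/3)
C(b, d) = √(-3 + b) (C(b, d) = √((-4/3 - ⅓*5) + b) = √((-4/3 - 5/3) + b) = √(-3 + b))
x(r) = 3 - √(-3 + r)
x(l(-6, -4))/((4481/(-3979))) = (3 - √(-3 - 4))/((4481/(-3979))) = (3 - √(-7))/((4481*(-1/3979))) = (3 - I*√7)/(-4481/3979) = (3 - I*√7)*(-3979/4481) = -11937/4481 + 3979*I*√7/4481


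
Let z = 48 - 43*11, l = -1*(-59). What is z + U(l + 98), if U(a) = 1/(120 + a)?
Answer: -117724/277 ≈ -425.00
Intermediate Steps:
l = 59
z = -425 (z = 48 - 473 = -425)
z + U(l + 98) = -425 + 1/(120 + (59 + 98)) = -425 + 1/(120 + 157) = -425 + 1/277 = -117724/277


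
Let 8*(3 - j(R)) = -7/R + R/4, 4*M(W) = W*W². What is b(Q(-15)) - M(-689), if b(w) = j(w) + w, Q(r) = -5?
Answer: 13083310437/160 ≈ 8.1771e+7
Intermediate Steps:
M(W) = W³/4 (M(W) = (W*W²)/4 = W³/4)
j(R) = 3 - R/32 + 7/(8*R) (j(R) = 3 - (-7/R + R/4)/8 = 3 + (-R/32 + 7/(8*R)) = 3 - R/32 + 7/(8*R))
b(w) = w + (28 - w*(-96 + w))/(32*w) (b(w) = (28 - w*(-96 + w))/(32*w) + w = w + (28 - w*(-96 + w))/(32*w))
b(Q(-15)) - M(-689) = (3 + (7/8)/(-5) + (31/32)*(-5)) - (-689)³/4 = (3 + (7/8)*(-⅕) - 155/32) - (-327082769)/4 = (3 - 7/40 - 155/32) - 1*(-327082769/4) = -323/160 + 327082769/4 = 13083310437/160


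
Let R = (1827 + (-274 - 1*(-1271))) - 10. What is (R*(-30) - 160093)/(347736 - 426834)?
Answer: 244513/79098 ≈ 3.0913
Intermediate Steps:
R = 2814 (R = (1827 + (-274 + 1271)) - 10 = (1827 + 997) - 10 = 2824 - 10 = 2814)
(R*(-30) - 160093)/(347736 - 426834) = (2814*(-30) - 160093)/(347736 - 426834) = (-84420 - 160093)/(-79098) = -244513*(-1/79098) = 244513/79098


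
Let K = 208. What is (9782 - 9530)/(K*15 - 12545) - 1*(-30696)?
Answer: 289309548/9425 ≈ 30696.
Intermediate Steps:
(9782 - 9530)/(K*15 - 12545) - 1*(-30696) = (9782 - 9530)/(208*15 - 12545) - 1*(-30696) = 252/(3120 - 12545) + 30696 = 252/(-9425) + 30696 = 252*(-1/9425) + 30696 = -252/9425 + 30696 = 289309548/9425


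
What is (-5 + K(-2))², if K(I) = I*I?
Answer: 1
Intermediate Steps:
K(I) = I²
(-5 + K(-2))² = (-5 + (-2)²)² = (-5 + 4)² = (-1)² = 1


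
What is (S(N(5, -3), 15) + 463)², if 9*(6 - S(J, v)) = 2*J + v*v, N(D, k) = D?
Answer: 15888196/81 ≈ 1.9615e+5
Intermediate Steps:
S(J, v) = 6 - 2*J/9 - v²/9 (S(J, v) = 6 - (2*J + v*v)/9 = 6 - (2*J + v²)/9 = 6 - (v² + 2*J)/9 = 6 + (-2*J/9 - v²/9) = 6 - 2*J/9 - v²/9)
(S(N(5, -3), 15) + 463)² = ((6 - 2/9*5 - ⅑*15²) + 463)² = ((6 - 10/9 - ⅑*225) + 463)² = ((6 - 10/9 - 25) + 463)² = (-181/9 + 463)² = (3986/9)² = 15888196/81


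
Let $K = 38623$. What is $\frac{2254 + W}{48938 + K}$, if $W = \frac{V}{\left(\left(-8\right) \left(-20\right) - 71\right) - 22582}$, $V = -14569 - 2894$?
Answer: $\frac{50716685}{1969509573} \approx 0.025751$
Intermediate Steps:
$V = -17463$ ($V = -14569 - 2894 = -17463$)
$W = \frac{17463}{22493}$ ($W = - \frac{17463}{\left(\left(-8\right) \left(-20\right) - 71\right) - 22582} = - \frac{17463}{\left(160 - 71\right) - 22582} = - \frac{17463}{89 - 22582} = - \frac{17463}{-22493} = \left(-17463\right) \left(- \frac{1}{22493}\right) = \frac{17463}{22493} \approx 0.77637$)
$\frac{2254 + W}{48938 + K} = \frac{2254 + \frac{17463}{22493}}{48938 + 38623} = \frac{50716685}{22493 \cdot 87561} = \frac{50716685}{22493} \cdot \frac{1}{87561} = \frac{50716685}{1969509573}$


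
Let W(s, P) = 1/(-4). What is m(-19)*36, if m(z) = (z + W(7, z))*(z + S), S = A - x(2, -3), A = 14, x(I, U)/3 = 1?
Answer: 5544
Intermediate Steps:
W(s, P) = -1/4
x(I, U) = 3 (x(I, U) = 3*1 = 3)
S = 11 (S = 14 - 1*3 = 14 - 3 = 11)
m(z) = (11 + z)*(-1/4 + z) (m(z) = (z - 1/4)*(z + 11) = (-1/4 + z)*(11 + z) = (11 + z)*(-1/4 + z))
m(-19)*36 = (-11/4 + (-19)**2 + (43/4)*(-19))*36 = (-11/4 + 361 - 817/4)*36 = 154*36 = 5544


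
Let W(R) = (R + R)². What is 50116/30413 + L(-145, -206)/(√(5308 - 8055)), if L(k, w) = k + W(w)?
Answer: 2948/1789 - 169599*I*√2747/2747 ≈ 1.6478 - 3235.9*I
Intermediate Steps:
W(R) = 4*R² (W(R) = (2*R)² = 4*R²)
L(k, w) = k + 4*w²
50116/30413 + L(-145, -206)/(√(5308 - 8055)) = 50116/30413 + (-145 + 4*(-206)²)/(√(5308 - 8055)) = 50116*(1/30413) + (-145 + 4*42436)/(√(-2747)) = 2948/1789 + (-145 + 169744)/((I*√2747)) = 2948/1789 + 169599*(-I*√2747/2747) = 2948/1789 - 169599*I*√2747/2747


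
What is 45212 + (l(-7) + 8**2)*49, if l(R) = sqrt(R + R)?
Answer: 48348 + 49*I*sqrt(14) ≈ 48348.0 + 183.34*I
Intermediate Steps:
l(R) = sqrt(2)*sqrt(R) (l(R) = sqrt(2*R) = sqrt(2)*sqrt(R))
45212 + (l(-7) + 8**2)*49 = 45212 + (sqrt(2)*sqrt(-7) + 8**2)*49 = 45212 + (sqrt(2)*(I*sqrt(7)) + 64)*49 = 45212 + (I*sqrt(14) + 64)*49 = 45212 + (64 + I*sqrt(14))*49 = 45212 + (3136 + 49*I*sqrt(14)) = 48348 + 49*I*sqrt(14)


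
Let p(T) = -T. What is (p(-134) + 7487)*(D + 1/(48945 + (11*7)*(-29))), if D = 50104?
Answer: 17836630791429/46712 ≈ 3.8184e+8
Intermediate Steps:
(p(-134) + 7487)*(D + 1/(48945 + (11*7)*(-29))) = (-1*(-134) + 7487)*(50104 + 1/(48945 + (11*7)*(-29))) = (134 + 7487)*(50104 + 1/(48945 + 77*(-29))) = 7621*(50104 + 1/(48945 - 2233)) = 7621*(50104 + 1/46712) = 7621*(2340458049/46712) = 17836630791429/46712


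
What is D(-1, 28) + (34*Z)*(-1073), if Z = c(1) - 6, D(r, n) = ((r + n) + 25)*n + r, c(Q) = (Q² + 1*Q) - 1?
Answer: 183865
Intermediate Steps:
c(Q) = -1 + Q + Q² (c(Q) = (Q² + Q) - 1 = (Q + Q²) - 1 = -1 + Q + Q²)
D(r, n) = r + n*(25 + n + r) (D(r, n) = ((n + r) + 25)*n + r = (25 + n + r)*n + r = n*(25 + n + r) + r = r + n*(25 + n + r))
Z = -5 (Z = (-1 + 1 + 1²) - 6 = (-1 + 1 + 1) - 6 = 1 - 6 = -5)
D(-1, 28) + (34*Z)*(-1073) = (-1 + 28² + 25*28 + 28*(-1)) + (34*(-5))*(-1073) = (-1 + 784 + 700 - 28) - 170*(-1073) = 1455 + 182410 = 183865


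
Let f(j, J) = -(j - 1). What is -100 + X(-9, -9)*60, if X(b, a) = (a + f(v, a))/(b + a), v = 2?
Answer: -200/3 ≈ -66.667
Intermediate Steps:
f(j, J) = 1 - j (f(j, J) = -(-1 + j) = 1 - j)
X(b, a) = (-1 + a)/(a + b) (X(b, a) = (a + (1 - 1*2))/(b + a) = (a + (1 - 2))/(a + b) = (a - 1)/(a + b) = (-1 + a)/(a + b))
-100 + X(-9, -9)*60 = -100 + ((-1 - 9)/(-9 - 9))*60 = -100 + (-10/(-18))*60 = -100 - 1/18*(-10)*60 = -100 + (5/9)*60 = -100 + 100/3 = -200/3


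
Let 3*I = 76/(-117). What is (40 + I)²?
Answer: 194993296/123201 ≈ 1582.7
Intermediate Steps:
I = -76/351 (I = (76/(-117))/3 = (76*(-1/117))/3 = (⅓)*(-76/117) = -76/351 ≈ -0.21652)
(40 + I)² = (40 - 76/351)² = (13964/351)² = 194993296/123201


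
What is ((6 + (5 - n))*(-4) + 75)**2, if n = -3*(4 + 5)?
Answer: 5929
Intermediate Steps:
n = -27 (n = -3*9 = -27)
((6 + (5 - n))*(-4) + 75)**2 = ((6 + (5 - 1*(-27)))*(-4) + 75)**2 = ((6 + (5 + 27))*(-4) + 75)**2 = ((6 + 32)*(-4) + 75)**2 = (38*(-4) + 75)**2 = (-152 + 75)**2 = (-77)**2 = 5929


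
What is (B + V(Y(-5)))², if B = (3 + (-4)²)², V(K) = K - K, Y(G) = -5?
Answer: 130321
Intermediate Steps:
V(K) = 0
B = 361 (B = (3 + 16)² = 19² = 361)
(B + V(Y(-5)))² = (361 + 0)² = 361² = 130321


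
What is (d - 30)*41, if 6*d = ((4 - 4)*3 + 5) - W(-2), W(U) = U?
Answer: -7093/6 ≈ -1182.2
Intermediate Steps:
d = 7/6 (d = (((4 - 4)*3 + 5) - 1*(-2))/6 = ((0*3 + 5) + 2)/6 = ((0 + 5) + 2)/6 = (5 + 2)/6 = (1/6)*7 = 7/6 ≈ 1.1667)
(d - 30)*41 = (7/6 - 30)*41 = -173/6*41 = -7093/6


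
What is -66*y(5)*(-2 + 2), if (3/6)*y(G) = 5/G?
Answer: 0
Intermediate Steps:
y(G) = 10/G (y(G) = 2*(5/G) = 10/G)
-66*y(5)*(-2 + 2) = -66*10/5*(-2 + 2) = -66*10*(⅕)*0 = -132*0 = -66*0 = 0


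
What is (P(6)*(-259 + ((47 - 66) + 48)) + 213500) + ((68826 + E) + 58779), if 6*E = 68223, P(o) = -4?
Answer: 706791/2 ≈ 3.5340e+5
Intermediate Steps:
E = 22741/2 (E = (1/6)*68223 = 22741/2 ≈ 11371.)
(P(6)*(-259 + ((47 - 66) + 48)) + 213500) + ((68826 + E) + 58779) = (-4*(-259 + ((47 - 66) + 48)) + 213500) + ((68826 + 22741/2) + 58779) = (-4*(-259 + (-19 + 48)) + 213500) + (160393/2 + 58779) = (-4*(-259 + 29) + 213500) + 277951/2 = (-4*(-230) + 213500) + 277951/2 = (920 + 213500) + 277951/2 = 214420 + 277951/2 = 706791/2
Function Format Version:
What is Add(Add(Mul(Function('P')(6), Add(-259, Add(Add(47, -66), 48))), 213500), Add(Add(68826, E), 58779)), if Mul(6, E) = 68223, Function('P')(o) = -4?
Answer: Rational(706791, 2) ≈ 3.5340e+5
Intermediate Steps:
E = Rational(22741, 2) (E = Mul(Rational(1, 6), 68223) = Rational(22741, 2) ≈ 11371.)
Add(Add(Mul(Function('P')(6), Add(-259, Add(Add(47, -66), 48))), 213500), Add(Add(68826, E), 58779)) = Add(Add(Mul(-4, Add(-259, Add(Add(47, -66), 48))), 213500), Add(Add(68826, Rational(22741, 2)), 58779)) = Add(Add(Mul(-4, Add(-259, Add(-19, 48))), 213500), Add(Rational(160393, 2), 58779)) = Add(Add(Mul(-4, Add(-259, 29)), 213500), Rational(277951, 2)) = Add(Add(Mul(-4, -230), 213500), Rational(277951, 2)) = Add(Add(920, 213500), Rational(277951, 2)) = Add(214420, Rational(277951, 2)) = Rational(706791, 2)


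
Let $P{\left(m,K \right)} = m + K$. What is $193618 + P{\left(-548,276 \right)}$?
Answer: $193346$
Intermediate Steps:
$P{\left(m,K \right)} = K + m$
$193618 + P{\left(-548,276 \right)} = 193618 + \left(276 - 548\right) = 193618 - 272 = 193346$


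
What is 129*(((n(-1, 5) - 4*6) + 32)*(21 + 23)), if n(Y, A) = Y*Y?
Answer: 51084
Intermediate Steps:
n(Y, A) = Y²
129*(((n(-1, 5) - 4*6) + 32)*(21 + 23)) = 129*((((-1)² - 4*6) + 32)*(21 + 23)) = 129*(((1 - 24) + 32)*44) = 129*((-23 + 32)*44) = 129*(9*44) = 129*396 = 51084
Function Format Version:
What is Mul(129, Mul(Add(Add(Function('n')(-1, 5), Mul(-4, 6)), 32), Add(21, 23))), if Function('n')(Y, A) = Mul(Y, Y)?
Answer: 51084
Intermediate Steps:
Function('n')(Y, A) = Pow(Y, 2)
Mul(129, Mul(Add(Add(Function('n')(-1, 5), Mul(-4, 6)), 32), Add(21, 23))) = Mul(129, Mul(Add(Add(Pow(-1, 2), Mul(-4, 6)), 32), Add(21, 23))) = Mul(129, Mul(Add(Add(1, -24), 32), 44)) = Mul(129, Mul(Add(-23, 32), 44)) = Mul(129, Mul(9, 44)) = Mul(129, 396) = 51084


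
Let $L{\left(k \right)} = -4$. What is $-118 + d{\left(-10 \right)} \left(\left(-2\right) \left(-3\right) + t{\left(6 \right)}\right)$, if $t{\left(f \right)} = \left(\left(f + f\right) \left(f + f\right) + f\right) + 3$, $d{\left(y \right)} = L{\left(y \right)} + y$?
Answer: $-2344$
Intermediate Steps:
$d{\left(y \right)} = -4 + y$
$t{\left(f \right)} = 3 + f + 4 f^{2}$ ($t{\left(f \right)} = \left(2 f 2 f + f\right) + 3 = \left(4 f^{2} + f\right) + 3 = \left(f + 4 f^{2}\right) + 3 = 3 + f + 4 f^{2}$)
$-118 + d{\left(-10 \right)} \left(\left(-2\right) \left(-3\right) + t{\left(6 \right)}\right) = -118 + \left(-4 - 10\right) \left(\left(-2\right) \left(-3\right) + \left(3 + 6 + 4 \cdot 6^{2}\right)\right) = -118 - 14 \left(6 + \left(3 + 6 + 4 \cdot 36\right)\right) = -118 - 14 \left(6 + \left(3 + 6 + 144\right)\right) = -118 - 14 \left(6 + 153\right) = -118 - 2226 = -2344$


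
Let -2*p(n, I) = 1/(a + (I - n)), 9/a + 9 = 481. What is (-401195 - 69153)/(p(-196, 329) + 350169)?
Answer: -116556467532/86775029485 ≈ -1.3432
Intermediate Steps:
a = 9/472 (a = 9/(-9 + 481) = 9/472 ≈ 0.019068)
p(n, I) = -1/(2*(9/472 + I - n)) (p(n, I) = -1/(2*(9/472 + (I - n))) = -1/(2*(9/472 + I - n)))
(-401195 - 69153)/(p(-196, 329) + 350169) = (-401195 - 69153)/(236/(-9 - 472*329 + 472*(-196)) + 350169) = -470348/(236/(-9 - 155288 - 92512) + 350169) = -470348/(236/(-247809) + 350169) = -470348/(236*(-1/247809) + 350169) = -470348/(-236/247809 + 350169) = -470348/86775029485/247809 = -470348*247809/86775029485 = -116556467532/86775029485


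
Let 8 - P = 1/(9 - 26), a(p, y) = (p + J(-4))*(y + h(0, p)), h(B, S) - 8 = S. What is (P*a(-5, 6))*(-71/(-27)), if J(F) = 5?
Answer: 0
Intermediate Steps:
h(B, S) = 8 + S
a(p, y) = (5 + p)*(8 + p + y) (a(p, y) = (p + 5)*(y + (8 + p)) = (5 + p)*(8 + p + y))
P = 137/17 (P = 8 - 1/(9 - 26) = 8 - 1/(-17) = 8 - 1*(-1/17) = 8 + 1/17 = 137/17 ≈ 8.0588)
(P*a(-5, 6))*(-71/(-27)) = (137*(40 + (-5)² + 5*6 + 13*(-5) - 5*6)/17)*(-71/(-27)) = (137*(40 + 25 + 30 - 65 - 30)/17)*(-71*(-1/27)) = ((137/17)*0)*(71/27) = 0*(71/27) = 0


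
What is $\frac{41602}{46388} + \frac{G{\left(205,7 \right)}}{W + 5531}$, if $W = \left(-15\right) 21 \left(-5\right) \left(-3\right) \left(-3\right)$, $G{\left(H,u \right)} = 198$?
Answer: $\frac{207248459}{228530482} \approx 0.90687$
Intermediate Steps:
$W = 14175$ ($W = - 315 \cdot 15 \left(-3\right) = \left(-315\right) \left(-45\right) = 14175$)
$\frac{41602}{46388} + \frac{G{\left(205,7 \right)}}{W + 5531} = \frac{41602}{46388} + \frac{198}{14175 + 5531} = 41602 \cdot \frac{1}{46388} + \frac{198}{19706} = \frac{20801}{23194} + 198 \cdot \frac{1}{19706} = \frac{20801}{23194} + \frac{99}{9853} = \frac{207248459}{228530482}$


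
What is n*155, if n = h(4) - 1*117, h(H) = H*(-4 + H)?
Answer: -18135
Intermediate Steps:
n = -117 (n = 4*(-4 + 4) - 1*117 = 4*0 - 117 = 0 - 117 = -117)
n*155 = -117*155 = -18135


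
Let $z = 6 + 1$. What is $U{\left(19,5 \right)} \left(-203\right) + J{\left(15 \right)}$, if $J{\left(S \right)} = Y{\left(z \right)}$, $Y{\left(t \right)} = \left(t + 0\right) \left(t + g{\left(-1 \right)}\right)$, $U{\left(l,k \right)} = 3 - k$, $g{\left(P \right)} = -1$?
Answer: $448$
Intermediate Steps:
$z = 7$
$Y{\left(t \right)} = t \left(-1 + t\right)$ ($Y{\left(t \right)} = \left(t + 0\right) \left(t - 1\right) = t \left(-1 + t\right)$)
$J{\left(S \right)} = 42$ ($J{\left(S \right)} = 7 \left(-1 + 7\right) = 7 \cdot 6 = 42$)
$U{\left(19,5 \right)} \left(-203\right) + J{\left(15 \right)} = \left(3 - 5\right) \left(-203\right) + 42 = \left(-2\right) \left(-203\right) + 42 = 406 + 42 = 448$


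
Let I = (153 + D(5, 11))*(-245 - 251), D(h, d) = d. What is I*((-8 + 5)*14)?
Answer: 3416448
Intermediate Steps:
I = -81344 (I = (153 + 11)*(-245 - 251) = 164*(-496) = -81344)
I*((-8 + 5)*14) = -81344*(-8 + 5)*14 = -(-244032)*14 = -81344*(-42) = 3416448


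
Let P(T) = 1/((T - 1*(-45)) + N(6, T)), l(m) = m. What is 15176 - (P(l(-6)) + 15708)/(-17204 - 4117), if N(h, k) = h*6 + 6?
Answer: 26210239525/1727001 ≈ 15177.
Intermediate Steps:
N(h, k) = 6 + 6*h (N(h, k) = 6*h + 6 = 6 + 6*h)
P(T) = 1/(87 + T) (P(T) = 1/((T - 1*(-45)) + (6 + 6*6)) = 1/((T + 45) + (6 + 36)) = 1/((45 + T) + 42) = 1/(87 + T))
15176 - (P(l(-6)) + 15708)/(-17204 - 4117) = 15176 - (1/(87 - 6) + 15708)/(-17204 - 4117) = 15176 - (1/81 + 15708)/(-21321) = 15176 - (1/81 + 15708)*(-1)/21321 = 15176 - 1272349*(-1)/(81*21321) = 15176 - 1*(-1272349/1727001) = 15176 + 1272349/1727001 = 26210239525/1727001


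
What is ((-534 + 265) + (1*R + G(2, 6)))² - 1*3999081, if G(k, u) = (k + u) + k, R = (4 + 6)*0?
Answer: -3932000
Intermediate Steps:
R = 0 (R = 10*0 = 0)
G(k, u) = u + 2*k
((-534 + 265) + (1*R + G(2, 6)))² - 1*3999081 = ((-534 + 265) + (1*0 + (6 + 2*2)))² - 1*3999081 = (-269 + (0 + (6 + 4)))² - 3999081 = (-269 + (0 + 10))² - 3999081 = (-269 + 10)² - 3999081 = (-259)² - 3999081 = 67081 - 3999081 = -3932000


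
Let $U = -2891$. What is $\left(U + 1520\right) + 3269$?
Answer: $1898$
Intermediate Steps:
$\left(U + 1520\right) + 3269 = \left(-2891 + 1520\right) + 3269 = -1371 + 3269 = 1898$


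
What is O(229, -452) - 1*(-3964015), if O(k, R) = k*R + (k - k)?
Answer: 3860507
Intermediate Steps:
O(k, R) = R*k (O(k, R) = R*k + 0 = R*k)
O(229, -452) - 1*(-3964015) = -452*229 - 1*(-3964015) = -103508 + 3964015 = 3860507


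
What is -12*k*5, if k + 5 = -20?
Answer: 1500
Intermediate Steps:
k = -25 (k = -5 - 20 = -25)
-12*k*5 = -12*(-25)*5 = 300*5 = 1500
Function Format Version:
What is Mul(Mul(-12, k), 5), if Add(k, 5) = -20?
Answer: 1500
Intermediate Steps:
k = -25 (k = Add(-5, -20) = -25)
Mul(Mul(-12, k), 5) = Mul(Mul(-12, -25), 5) = Mul(300, 5) = 1500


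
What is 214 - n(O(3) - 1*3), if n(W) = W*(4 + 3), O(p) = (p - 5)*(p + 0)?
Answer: 277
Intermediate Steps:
O(p) = p*(-5 + p) (O(p) = (-5 + p)*p = p*(-5 + p))
n(W) = 7*W (n(W) = W*7 = 7*W)
214 - n(O(3) - 1*3) = 214 - 7*(3*(-5 + 3) - 1*3) = 214 - 7*(3*(-2) - 3) = 214 - 7*(-6 - 3) = 214 - 7*(-9) = 214 - 1*(-63) = 214 + 63 = 277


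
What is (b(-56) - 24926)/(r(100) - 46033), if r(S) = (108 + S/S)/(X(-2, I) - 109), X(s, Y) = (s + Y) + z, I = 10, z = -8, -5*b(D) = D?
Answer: 62287/115085 ≈ 0.54123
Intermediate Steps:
b(D) = -D/5
X(s, Y) = -8 + Y + s (X(s, Y) = (s + Y) - 8 = (Y + s) - 8 = -8 + Y + s)
r(S) = -1 (r(S) = (108 + S/S)/((-8 + 10 - 2) - 109) = (108 + 1)/(0 - 109) = 109/(-109) = 109*(-1/109) = -1)
(b(-56) - 24926)/(r(100) - 46033) = (-1/5*(-56) - 24926)/(-1 - 46033) = (56/5 - 24926)/(-46034) = -124574/5*(-1/46034) = 62287/115085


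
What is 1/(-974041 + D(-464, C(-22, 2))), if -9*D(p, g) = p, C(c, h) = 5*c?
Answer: -9/8765905 ≈ -1.0267e-6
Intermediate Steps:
D(p, g) = -p/9
1/(-974041 + D(-464, C(-22, 2))) = 1/(-974041 - ⅑*(-464)) = 1/(-974041 + 464/9) = 1/(-8765905/9) = -9/8765905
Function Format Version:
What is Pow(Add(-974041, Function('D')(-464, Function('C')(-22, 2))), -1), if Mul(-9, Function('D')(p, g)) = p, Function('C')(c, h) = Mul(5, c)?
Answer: Rational(-9, 8765905) ≈ -1.0267e-6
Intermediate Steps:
Function('D')(p, g) = Mul(Rational(-1, 9), p)
Pow(Add(-974041, Function('D')(-464, Function('C')(-22, 2))), -1) = Pow(Add(-974041, Mul(Rational(-1, 9), -464)), -1) = Pow(Add(-974041, Rational(464, 9)), -1) = Pow(Rational(-8765905, 9), -1) = Rational(-9, 8765905)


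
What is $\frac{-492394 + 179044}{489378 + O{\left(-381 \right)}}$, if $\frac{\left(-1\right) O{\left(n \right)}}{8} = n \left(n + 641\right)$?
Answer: $- \frac{52225}{213643} \approx -0.24445$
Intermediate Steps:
$O{\left(n \right)} = - 8 n \left(641 + n\right)$ ($O{\left(n \right)} = - 8 n \left(n + 641\right) = - 8 n \left(641 + n\right)$)
$\frac{-492394 + 179044}{489378 + O{\left(-381 \right)}} = \frac{-492394 + 179044}{489378 - - 3048 \left(641 - 381\right)} = - \frac{313350}{489378 - \left(-3048\right) 260} = - \frac{313350}{489378 + 792480} = - \frac{313350}{1281858} = \left(-313350\right) \frac{1}{1281858} = - \frac{52225}{213643}$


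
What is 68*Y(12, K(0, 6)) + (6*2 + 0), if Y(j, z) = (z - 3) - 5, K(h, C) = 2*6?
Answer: 284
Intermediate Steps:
K(h, C) = 12
Y(j, z) = -8 + z (Y(j, z) = (-3 + z) - 5 = -8 + z)
68*Y(12, K(0, 6)) + (6*2 + 0) = 68*(-8 + 12) + (6*2 + 0) = 68*4 + (12 + 0) = 272 + 12 = 284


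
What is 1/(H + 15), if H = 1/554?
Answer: 554/8311 ≈ 0.066659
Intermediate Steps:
H = 1/554 ≈ 0.0018051
1/(H + 15) = 1/(1/554 + 15) = 1/(8311/554) = 554/8311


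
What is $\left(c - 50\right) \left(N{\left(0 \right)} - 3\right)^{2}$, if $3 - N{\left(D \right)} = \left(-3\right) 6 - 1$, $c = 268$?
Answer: $78698$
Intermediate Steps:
$N{\left(D \right)} = 22$ ($N{\left(D \right)} = 3 - \left(\left(-3\right) 6 - 1\right) = 3 - \left(-18 - 1\right) = 3 - -19 = 3 + 19 = 22$)
$\left(c - 50\right) \left(N{\left(0 \right)} - 3\right)^{2} = \left(268 - 50\right) \left(22 - 3\right)^{2} = \left(268 - 50\right) 19^{2} = 218 \cdot 361 = 78698$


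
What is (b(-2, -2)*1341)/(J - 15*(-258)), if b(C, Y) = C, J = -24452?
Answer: 1341/10291 ≈ 0.13031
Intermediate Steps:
(b(-2, -2)*1341)/(J - 15*(-258)) = (-2*1341)/(-24452 - 15*(-258)) = -2682/(-24452 - 1*(-3870)) = -2682/(-24452 + 3870) = -2682/(-20582) = -2682*(-1/20582) = 1341/10291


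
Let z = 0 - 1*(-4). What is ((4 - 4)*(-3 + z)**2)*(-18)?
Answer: 0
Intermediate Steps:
z = 4 (z = 0 + 4 = 4)
((4 - 4)*(-3 + z)**2)*(-18) = ((4 - 4)*(-3 + 4)**2)*(-18) = (0*1**2)*(-18) = (0*1)*(-18) = 0*(-18) = 0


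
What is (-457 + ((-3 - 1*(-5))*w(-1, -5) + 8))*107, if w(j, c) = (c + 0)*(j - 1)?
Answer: -45903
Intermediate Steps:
w(j, c) = c*(-1 + j)
(-457 + ((-3 - 1*(-5))*w(-1, -5) + 8))*107 = (-457 + ((-3 - 1*(-5))*(-5*(-1 - 1)) + 8))*107 = (-457 + ((-3 + 5)*(-5*(-2)) + 8))*107 = (-457 + (2*10 + 8))*107 = (-457 + (20 + 8))*107 = (-457 + 28)*107 = -429*107 = -45903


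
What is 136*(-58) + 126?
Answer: -7762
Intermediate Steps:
136*(-58) + 126 = -7888 + 126 = -7762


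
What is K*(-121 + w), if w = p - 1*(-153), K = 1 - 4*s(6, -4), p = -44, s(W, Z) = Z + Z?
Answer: -396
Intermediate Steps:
s(W, Z) = 2*Z
K = 33 (K = 1 - 8*(-4) = 1 - 4*(-8) = 1 + 32 = 33)
w = 109 (w = -44 - 1*(-153) = -44 + 153 = 109)
K*(-121 + w) = 33*(-121 + 109) = 33*(-12) = -396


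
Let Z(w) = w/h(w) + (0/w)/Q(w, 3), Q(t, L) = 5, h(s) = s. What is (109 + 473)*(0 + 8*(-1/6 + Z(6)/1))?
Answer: 3880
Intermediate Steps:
Z(w) = 1 (Z(w) = w/w + (0/w)/5 = 1 + 0*(⅕) = 1 + 0 = 1)
(109 + 473)*(0 + 8*(-1/6 + Z(6)/1)) = (109 + 473)*(0 + 8*(-1/6 + 1/1)) = 582*(0 + 8*(-1*⅙ + 1*1)) = 582*(0 + 8*(-⅙ + 1)) = 582*(0 + 8*(⅚)) = 582*(0 + 20/3) = 582*(20/3) = 3880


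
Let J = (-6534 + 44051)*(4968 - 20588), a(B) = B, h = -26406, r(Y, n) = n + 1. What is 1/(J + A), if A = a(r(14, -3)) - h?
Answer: -1/585989136 ≈ -1.7065e-9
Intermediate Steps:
r(Y, n) = 1 + n
A = 26404 (A = (1 - 3) - 1*(-26406) = -2 + 26406 = 26404)
J = -586015540 (J = 37517*(-15620) = -586015540)
1/(J + A) = 1/(-586015540 + 26404) = 1/(-585989136) = -1/585989136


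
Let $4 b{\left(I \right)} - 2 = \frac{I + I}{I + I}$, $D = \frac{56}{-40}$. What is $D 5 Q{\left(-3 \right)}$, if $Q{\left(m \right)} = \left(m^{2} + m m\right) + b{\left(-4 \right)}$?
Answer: $- \frac{525}{4} \approx -131.25$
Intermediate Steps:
$D = - \frac{7}{5}$ ($D = 56 \left(- \frac{1}{40}\right) = - \frac{7}{5} \approx -1.4$)
$b{\left(I \right)} = \frac{3}{4}$ ($b{\left(I \right)} = \frac{1}{2} + \frac{\left(I + I\right) \frac{1}{I + I}}{4} = \frac{1}{2} + \frac{2 I \frac{1}{2 I}}{4} = \frac{1}{2} + \frac{1}{4} \cdot 1 = \frac{1}{2} + \frac{1}{4} = \frac{3}{4}$)
$Q{\left(m \right)} = \frac{3}{4} + 2 m^{2}$ ($Q{\left(m \right)} = \left(m^{2} + m m\right) + \frac{3}{4} = \left(m^{2} + m^{2}\right) + \frac{3}{4} = 2 m^{2} + \frac{3}{4} = \frac{3}{4} + 2 m^{2}$)
$D 5 Q{\left(-3 \right)} = \left(- \frac{7}{5}\right) 5 \left(\frac{3}{4} + 2 \left(-3\right)^{2}\right) = - 7 \left(\frac{3}{4} + 2 \cdot 9\right) = - 7 \left(\frac{3}{4} + 18\right) = \left(-7\right) \frac{75}{4} = - \frac{525}{4}$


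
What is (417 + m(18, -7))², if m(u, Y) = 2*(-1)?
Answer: 172225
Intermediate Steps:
m(u, Y) = -2
(417 + m(18, -7))² = (417 - 2)² = 415² = 172225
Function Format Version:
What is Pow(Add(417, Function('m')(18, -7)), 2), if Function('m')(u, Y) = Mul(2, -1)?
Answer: 172225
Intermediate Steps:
Function('m')(u, Y) = -2
Pow(Add(417, Function('m')(18, -7)), 2) = Pow(Add(417, -2), 2) = Pow(415, 2) = 172225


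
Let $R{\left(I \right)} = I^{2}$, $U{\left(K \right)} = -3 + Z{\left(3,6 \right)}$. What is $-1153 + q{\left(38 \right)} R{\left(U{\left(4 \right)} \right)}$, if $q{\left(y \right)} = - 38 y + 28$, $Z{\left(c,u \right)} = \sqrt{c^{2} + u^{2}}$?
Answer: $-77617 + 25488 \sqrt{5} \approx -20624.0$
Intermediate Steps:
$q{\left(y \right)} = 28 - 38 y$
$U{\left(K \right)} = -3 + 3 \sqrt{5}$ ($U{\left(K \right)} = -3 + \sqrt{3^{2} + 6^{2}} = -3 + \sqrt{9 + 36} = -3 + \sqrt{45} = -3 + 3 \sqrt{5}$)
$-1153 + q{\left(38 \right)} R{\left(U{\left(4 \right)} \right)} = -1153 + \left(28 - 1444\right) \left(-3 + 3 \sqrt{5}\right)^{2} = -1153 - 1416 \left(-3 + 3 \sqrt{5}\right)^{2}$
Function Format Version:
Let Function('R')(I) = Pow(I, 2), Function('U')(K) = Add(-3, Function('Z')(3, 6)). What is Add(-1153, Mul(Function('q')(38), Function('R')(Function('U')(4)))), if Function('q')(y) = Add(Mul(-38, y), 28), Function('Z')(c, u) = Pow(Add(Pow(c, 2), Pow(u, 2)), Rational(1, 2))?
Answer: Add(-77617, Mul(25488, Pow(5, Rational(1, 2)))) ≈ -20624.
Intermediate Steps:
Function('q')(y) = Add(28, Mul(-38, y))
Function('U')(K) = Add(-3, Mul(3, Pow(5, Rational(1, 2)))) (Function('U')(K) = Add(-3, Pow(Add(Pow(3, 2), Pow(6, 2)), Rational(1, 2))) = Add(-3, Pow(Add(9, 36), Rational(1, 2))) = Add(-3, Pow(45, Rational(1, 2))) = Add(-3, Mul(3, Pow(5, Rational(1, 2)))))
Add(-1153, Mul(Function('q')(38), Function('R')(Function('U')(4)))) = Add(-1153, Mul(Add(28, Mul(-38, 38)), Pow(Add(-3, Mul(3, Pow(5, Rational(1, 2)))), 2))) = Add(-1153, Mul(Add(28, -1444), Pow(Add(-3, Mul(3, Pow(5, Rational(1, 2)))), 2))) = Add(-1153, Mul(-1416, Pow(Add(-3, Mul(3, Pow(5, Rational(1, 2)))), 2)))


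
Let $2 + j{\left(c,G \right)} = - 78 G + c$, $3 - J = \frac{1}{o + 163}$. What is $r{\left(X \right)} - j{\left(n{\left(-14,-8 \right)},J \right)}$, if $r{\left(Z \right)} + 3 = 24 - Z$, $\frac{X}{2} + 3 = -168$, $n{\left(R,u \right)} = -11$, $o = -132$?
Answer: $\frac{18832}{31} \approx 607.48$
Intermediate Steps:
$X = -342$ ($X = -6 + 2 \left(-168\right) = -6 - 336 = -342$)
$r{\left(Z \right)} = 21 - Z$ ($r{\left(Z \right)} = -3 - \left(-24 + Z\right) = 21 - Z$)
$J = \frac{92}{31}$ ($J = 3 - \frac{1}{-132 + 163} = 3 - \frac{1}{31} = \frac{92}{31} \approx 2.9677$)
$j{\left(c,G \right)} = -2 + c - 78 G$ ($j{\left(c,G \right)} = -2 - \left(- c + 78 G\right) = -2 + c - 78 G$)
$r{\left(X \right)} - j{\left(n{\left(-14,-8 \right)},J \right)} = \left(21 - -342\right) - \left(-2 - 11 - \frac{7176}{31}\right) = \left(21 + 342\right) - \left(-2 - 11 - \frac{7176}{31}\right) = 363 - - \frac{7579}{31} = 363 + \frac{7579}{31} = \frac{18832}{31}$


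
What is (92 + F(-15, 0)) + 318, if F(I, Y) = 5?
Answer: 415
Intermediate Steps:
(92 + F(-15, 0)) + 318 = (92 + 5) + 318 = 97 + 318 = 415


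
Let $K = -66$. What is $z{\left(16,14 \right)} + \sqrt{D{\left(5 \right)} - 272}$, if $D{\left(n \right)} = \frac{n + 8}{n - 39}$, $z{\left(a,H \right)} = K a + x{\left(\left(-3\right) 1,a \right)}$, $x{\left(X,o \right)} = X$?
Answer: $-1059 + \frac{21 i \sqrt{714}}{34} \approx -1059.0 + 16.504 i$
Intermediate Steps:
$z{\left(a,H \right)} = -3 - 66 a$ ($z{\left(a,H \right)} = - 66 a - 3 = -3 - 66 a$)
$D{\left(n \right)} = \frac{8 + n}{-39 + n}$
$z{\left(16,14 \right)} + \sqrt{D{\left(5 \right)} - 272} = \left(-3 - 1056\right) + \sqrt{\frac{8 + 5}{-39 + 5} - 272} = \left(-3 - 1056\right) + \sqrt{\frac{1}{-34} \cdot 13 - 272} = -1059 + \sqrt{\left(- \frac{1}{34}\right) 13 - 272} = -1059 + \sqrt{- \frac{13}{34} - 272} = -1059 + \sqrt{- \frac{9261}{34}} = -1059 + \frac{21 i \sqrt{714}}{34}$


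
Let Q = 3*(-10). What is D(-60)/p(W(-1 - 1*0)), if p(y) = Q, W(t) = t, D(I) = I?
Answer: 2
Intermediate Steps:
Q = -30
p(y) = -30
D(-60)/p(W(-1 - 1*0)) = -60/(-30) = -60*(-1/30) = 2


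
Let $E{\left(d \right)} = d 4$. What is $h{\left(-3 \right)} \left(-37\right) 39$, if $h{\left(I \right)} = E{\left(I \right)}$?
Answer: $17316$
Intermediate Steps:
$E{\left(d \right)} = 4 d$
$h{\left(I \right)} = 4 I$
$h{\left(-3 \right)} \left(-37\right) 39 = 4 \left(-3\right) \left(-37\right) 39 = \left(-12\right) \left(-37\right) 39 = 444 \cdot 39 = 17316$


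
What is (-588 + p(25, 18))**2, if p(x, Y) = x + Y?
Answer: 297025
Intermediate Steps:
p(x, Y) = Y + x
(-588 + p(25, 18))**2 = (-588 + (18 + 25))**2 = (-588 + 43)**2 = (-545)**2 = 297025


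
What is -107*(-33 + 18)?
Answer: 1605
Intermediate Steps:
-107*(-33 + 18) = -107*(-15) = 1605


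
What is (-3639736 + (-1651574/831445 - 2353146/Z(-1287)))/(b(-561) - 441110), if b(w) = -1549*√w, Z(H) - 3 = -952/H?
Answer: 1507125784109204886264/156807645933589158377 - 26462082469057132788*I*√561/784038229667945791885 ≈ 9.6113 - 0.79941*I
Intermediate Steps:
Z(H) = 3 - 952/H
(-3639736 + (-1651574/831445 - 2353146/Z(-1287)))/(b(-561) - 441110) = (-3639736 + (-1651574/831445 - 2353146/(3 - 952/(-1287))))/(-1549*I*√561 - 441110) = (-3639736 + (-1651574*1/831445 - 2353146/(3 - 952*(-1/1287))))/(-1549*I*√561 - 441110) = (-3639736 + (-1651574/831445 - 2353146/(3 + 952/1287)))/(-1549*I*√561 - 441110) = (-3639736 + (-1651574/831445 - 2353146/4813/1287))/(-441110 - 1549*I*√561) = (-3639736 + (-1651574/831445 - 2353146*1287/4813))/(-441110 - 1549*I*√561) = (-3639736 + (-1651574/831445 - 3028498902/4813))/(-441110 - 1549*I*√561) = (-3639736 - 2518038218599052/4001744785)/(-441110 - 1549*I*√561) = -17083332775375812/(4001744785*(-441110 - 1549*I*√561))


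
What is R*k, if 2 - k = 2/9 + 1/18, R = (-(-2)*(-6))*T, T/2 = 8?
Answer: -992/3 ≈ -330.67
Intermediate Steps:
T = 16 (T = 2*8 = 16)
R = -192 (R = -(-2)*(-6)*16 = -2*6*16 = -12*16 = -192)
k = 31/18 (k = 2 - (2/9 + 1/18) = 2 - 1*5/18 = 2 - 5/18 = 31/18 ≈ 1.7222)
R*k = -192*31/18 = -992/3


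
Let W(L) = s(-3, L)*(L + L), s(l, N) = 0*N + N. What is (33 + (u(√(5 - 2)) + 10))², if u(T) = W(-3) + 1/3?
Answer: 33856/9 ≈ 3761.8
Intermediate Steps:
s(l, N) = N (s(l, N) = 0 + N = N)
W(L) = 2*L² (W(L) = L*(L + L) = L*(2*L) = 2*L²)
u(T) = 55/3 (u(T) = 2*(-3)² + 1/3 = 2*9 + ⅓ = 18 + ⅓ = 55/3)
(33 + (u(√(5 - 2)) + 10))² = (33 + (55/3 + 10))² = (33 + 85/3)² = (184/3)² = 33856/9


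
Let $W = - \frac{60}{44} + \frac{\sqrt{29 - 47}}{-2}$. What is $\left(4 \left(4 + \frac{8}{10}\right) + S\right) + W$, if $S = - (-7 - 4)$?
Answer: $\frac{1586}{55} - \frac{3 i \sqrt{2}}{2} \approx 28.836 - 2.1213 i$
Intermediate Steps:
$S = 11$ ($S = \left(-1\right) \left(-11\right) = 11$)
$W = - \frac{15}{11} - \frac{3 i \sqrt{2}}{2}$ ($W = \left(-60\right) \frac{1}{44} + \sqrt{-18} \left(- \frac{1}{2}\right) = - \frac{15}{11} + 3 i \sqrt{2} \left(- \frac{1}{2}\right) = - \frac{15}{11} - \frac{3 i \sqrt{2}}{2} \approx -1.3636 - 2.1213 i$)
$\left(4 \left(4 + \frac{8}{10}\right) + S\right) + W = \left(4 \left(4 + \frac{8}{10}\right) + 11\right) - \left(\frac{15}{11} + \frac{3 i \sqrt{2}}{2}\right) = \left(4 \left(4 + 8 \cdot \frac{1}{10}\right) + 11\right) - \left(\frac{15}{11} + \frac{3 i \sqrt{2}}{2}\right) = \left(4 \left(4 + \frac{4}{5}\right) + 11\right) - \left(\frac{15}{11} + \frac{3 i \sqrt{2}}{2}\right) = \left(4 \cdot \frac{24}{5} + 11\right) - \left(\frac{15}{11} + \frac{3 i \sqrt{2}}{2}\right) = \left(\frac{96}{5} + 11\right) - \left(\frac{15}{11} + \frac{3 i \sqrt{2}}{2}\right) = \frac{151}{5} - \left(\frac{15}{11} + \frac{3 i \sqrt{2}}{2}\right) = \frac{1586}{55} - \frac{3 i \sqrt{2}}{2}$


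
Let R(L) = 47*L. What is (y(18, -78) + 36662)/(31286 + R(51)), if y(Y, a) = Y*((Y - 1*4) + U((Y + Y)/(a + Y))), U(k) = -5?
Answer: 36824/33683 ≈ 1.0933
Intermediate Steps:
y(Y, a) = Y*(-9 + Y) (y(Y, a) = Y*((Y - 1*4) - 5) = Y*((Y - 4) - 5) = Y*((-4 + Y) - 5) = Y*(-9 + Y))
(y(18, -78) + 36662)/(31286 + R(51)) = (18*(-9 + 18) + 36662)/(31286 + 47*51) = (18*9 + 36662)/(31286 + 2397) = (162 + 36662)/33683 = 36824*(1/33683) = 36824/33683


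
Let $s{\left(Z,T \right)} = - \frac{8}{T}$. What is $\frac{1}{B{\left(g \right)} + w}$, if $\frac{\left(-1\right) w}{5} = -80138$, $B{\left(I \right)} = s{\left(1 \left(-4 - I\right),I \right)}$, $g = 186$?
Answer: $\frac{93}{37264166} \approx 2.4957 \cdot 10^{-6}$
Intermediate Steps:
$B{\left(I \right)} = - \frac{8}{I}$
$w = 400690$ ($w = \left(-5\right) \left(-80138\right) = 400690$)
$\frac{1}{B{\left(g \right)} + w} = \frac{1}{- \frac{8}{186} + 400690} = \frac{1}{\left(-8\right) \frac{1}{186} + 400690} = \frac{1}{- \frac{4}{93} + 400690} = \frac{1}{\frac{37264166}{93}} = \frac{93}{37264166}$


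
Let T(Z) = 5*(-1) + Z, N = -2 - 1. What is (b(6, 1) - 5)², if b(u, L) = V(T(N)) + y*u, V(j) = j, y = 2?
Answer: 1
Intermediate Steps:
N = -3
T(Z) = -5 + Z
b(u, L) = -8 + 2*u (b(u, L) = (-5 - 3) + 2*u = -8 + 2*u)
(b(6, 1) - 5)² = ((-8 + 2*6) - 5)² = ((-8 + 12) - 5)² = (4 - 5)² = (-1)² = 1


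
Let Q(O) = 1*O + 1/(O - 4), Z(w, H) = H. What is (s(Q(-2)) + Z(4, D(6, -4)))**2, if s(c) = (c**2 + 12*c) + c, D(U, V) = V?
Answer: 978121/1296 ≈ 754.72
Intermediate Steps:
Q(O) = O + 1/(-4 + O)
s(c) = c**2 + 13*c
(s(Q(-2)) + Z(4, D(6, -4)))**2 = (((1 + (-2)**2 - 4*(-2))/(-4 - 2))*(13 + (1 + (-2)**2 - 4*(-2))/(-4 - 2)) - 4)**2 = (((1 + 4 + 8)/(-6))*(13 + (1 + 4 + 8)/(-6)) - 4)**2 = ((-1/6*13)*(13 - 1/6*13) - 4)**2 = (-13*(13 - 13/6)/6 - 4)**2 = (-13/6*65/6 - 4)**2 = (-845/36 - 4)**2 = (-989/36)**2 = 978121/1296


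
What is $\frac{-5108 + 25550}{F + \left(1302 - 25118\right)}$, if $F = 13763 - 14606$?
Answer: $- \frac{20442}{24659} \approx -0.82899$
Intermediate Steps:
$F = -843$
$\frac{-5108 + 25550}{F + \left(1302 - 25118\right)} = \frac{-5108 + 25550}{-843 + \left(1302 - 25118\right)} = \frac{20442}{-843 + \left(1302 - 25118\right)} = \frac{20442}{-843 - 23816} = \frac{20442}{-24659} = 20442 \left(- \frac{1}{24659}\right) = - \frac{20442}{24659}$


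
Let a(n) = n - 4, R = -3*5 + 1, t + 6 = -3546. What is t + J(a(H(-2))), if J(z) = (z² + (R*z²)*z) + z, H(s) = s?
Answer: -498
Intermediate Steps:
t = -3552 (t = -6 - 3546 = -3552)
R = -14 (R = -15 + 1 = -14)
a(n) = -4 + n
J(z) = z + z² - 14*z³ (J(z) = (z² + (-14*z²)*z) + z = (z² - 14*z³) + z = z + z² - 14*z³)
t + J(a(H(-2))) = -3552 + (-4 - 2)*(1 + (-4 - 2) - 14*(-4 - 2)²) = -3552 - 6*(1 - 6 - 14*(-6)²) = -3552 - 6*(1 - 6 - 14*36) = -3552 - 6*(1 - 6 - 504) = -3552 - 6*(-509) = -3552 + 3054 = -498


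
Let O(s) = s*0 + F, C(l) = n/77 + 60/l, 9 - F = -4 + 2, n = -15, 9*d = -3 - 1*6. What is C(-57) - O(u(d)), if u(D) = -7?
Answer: -17918/1463 ≈ -12.247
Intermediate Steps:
d = -1 (d = (-3 - 1*6)/9 = (-3 - 6)/9 = (⅑)*(-9) = -1)
F = 11 (F = 9 - (-4 + 2) = 9 - 1*(-2) = 9 + 2 = 11)
C(l) = -15/77 + 60/l
O(s) = 11 (O(s) = s*0 + 11 = 0 + 11 = 11)
C(-57) - O(u(d)) = (-15/77 + 60/(-57)) - 1*11 = (-15/77 + 60*(-1/57)) - 11 = (-15/77 - 20/19) - 11 = -1825/1463 - 11 = -17918/1463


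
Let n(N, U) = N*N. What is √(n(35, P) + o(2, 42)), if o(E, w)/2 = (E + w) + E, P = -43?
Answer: √1317 ≈ 36.290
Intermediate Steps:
n(N, U) = N²
o(E, w) = 2*w + 4*E (o(E, w) = 2*((E + w) + E) = 2*(w + 2*E) = 2*w + 4*E)
√(n(35, P) + o(2, 42)) = √(35² + (2*42 + 4*2)) = √(1225 + (84 + 8)) = √(1225 + 92) = √1317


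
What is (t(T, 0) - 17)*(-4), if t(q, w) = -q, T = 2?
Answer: 76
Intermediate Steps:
(t(T, 0) - 17)*(-4) = (-1*2 - 17)*(-4) = (-2 - 17)*(-4) = -19*(-4) = 76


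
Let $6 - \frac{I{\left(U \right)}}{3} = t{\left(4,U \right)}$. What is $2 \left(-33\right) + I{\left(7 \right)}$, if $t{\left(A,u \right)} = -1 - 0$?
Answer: $-45$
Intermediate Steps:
$t{\left(A,u \right)} = -1$ ($t{\left(A,u \right)} = -1 + 0 = -1$)
$I{\left(U \right)} = 21$ ($I{\left(U \right)} = 18 - -3 = 18 + 3 = 21$)
$2 \left(-33\right) + I{\left(7 \right)} = 2 \left(-33\right) + 21 = -66 + 21 = -45$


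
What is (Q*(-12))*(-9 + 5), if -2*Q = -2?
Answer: 48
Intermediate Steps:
Q = 1 (Q = -½*(-2) = 1)
(Q*(-12))*(-9 + 5) = (1*(-12))*(-9 + 5) = -12*(-4) = 48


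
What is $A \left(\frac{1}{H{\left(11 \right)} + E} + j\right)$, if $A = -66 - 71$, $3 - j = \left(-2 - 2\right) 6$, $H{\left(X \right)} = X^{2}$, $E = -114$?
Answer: $- \frac{26030}{7} \approx -3718.6$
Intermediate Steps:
$j = 27$ ($j = 3 - \left(-2 - 2\right) 6 = 3 - \left(-4\right) 6 = 3 - -24 = 3 + 24 = 27$)
$A = -137$
$A \left(\frac{1}{H{\left(11 \right)} + E} + j\right) = - 137 \left(\frac{1}{11^{2} - 114} + 27\right) = - 137 \left(\frac{1}{121 - 114} + 27\right) = - 137 \left(\frac{1}{7} + 27\right) = \left(-137\right) \frac{190}{7} = - \frac{26030}{7}$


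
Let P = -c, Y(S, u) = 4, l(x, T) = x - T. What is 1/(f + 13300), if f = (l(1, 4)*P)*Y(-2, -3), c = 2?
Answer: 1/13324 ≈ 7.5052e-5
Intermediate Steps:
P = -2 (P = -1*2 = -2)
f = 24 (f = ((1 - 1*4)*(-2))*4 = ((1 - 4)*(-2))*4 = -3*(-2)*4 = 6*4 = 24)
1/(f + 13300) = 1/(24 + 13300) = 1/13324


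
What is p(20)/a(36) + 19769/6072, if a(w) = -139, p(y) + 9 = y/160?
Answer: 700445/211002 ≈ 3.3196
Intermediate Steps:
p(y) = -9 + y/160
p(20)/a(36) + 19769/6072 = (-9 + (1/160)*20)/(-139) + 19769/6072 = (-9 + 1/8)*(-1/139) + 19769*(1/6072) = -71/8*(-1/139) + 19769/6072 = 71/1112 + 19769/6072 = 700445/211002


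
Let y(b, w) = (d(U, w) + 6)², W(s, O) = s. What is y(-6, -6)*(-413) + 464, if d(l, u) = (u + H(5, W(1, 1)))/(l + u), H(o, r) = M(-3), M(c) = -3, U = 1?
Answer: -616573/25 ≈ -24663.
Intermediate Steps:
H(o, r) = -3
d(l, u) = (-3 + u)/(l + u) (d(l, u) = (u - 3)/(l + u) = (-3 + u)/(l + u))
y(b, w) = (6 + (-3 + w)/(1 + w))² (y(b, w) = ((-3 + w)/(1 + w) + 6)² = (6 + (-3 + w)/(1 + w))²)
y(-6, -6)*(-413) + 464 = ((3 + 7*(-6))²/(1 - 6)²)*(-413) + 464 = ((3 - 42)²/(-5)²)*(-413) + 464 = ((1/25)*(-39)²)*(-413) + 464 = ((1/25)*1521)*(-413) + 464 = (1521/25)*(-413) + 464 = -628173/25 + 464 = -616573/25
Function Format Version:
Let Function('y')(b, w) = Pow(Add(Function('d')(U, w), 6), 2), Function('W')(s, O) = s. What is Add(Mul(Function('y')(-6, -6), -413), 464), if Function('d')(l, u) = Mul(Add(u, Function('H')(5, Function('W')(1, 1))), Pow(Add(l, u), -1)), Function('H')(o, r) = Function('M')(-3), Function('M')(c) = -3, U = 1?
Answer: Rational(-616573, 25) ≈ -24663.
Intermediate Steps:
Function('H')(o, r) = -3
Function('d')(l, u) = Mul(Pow(Add(l, u), -1), Add(-3, u)) (Function('d')(l, u) = Mul(Add(u, -3), Pow(Add(l, u), -1)) = Mul(Add(-3, u), Pow(Add(l, u), -1)) = Mul(Pow(Add(l, u), -1), Add(-3, u)))
Function('y')(b, w) = Pow(Add(6, Mul(Pow(Add(1, w), -1), Add(-3, w))), 2) (Function('y')(b, w) = Pow(Add(Mul(Pow(Add(1, w), -1), Add(-3, w)), 6), 2) = Pow(Add(6, Mul(Pow(Add(1, w), -1), Add(-3, w))), 2))
Add(Mul(Function('y')(-6, -6), -413), 464) = Add(Mul(Mul(Pow(Add(1, -6), -2), Pow(Add(3, Mul(7, -6)), 2)), -413), 464) = Add(Mul(Mul(Pow(-5, -2), Pow(Add(3, -42), 2)), -413), 464) = Add(Mul(Mul(Rational(1, 25), Pow(-39, 2)), -413), 464) = Add(Mul(Mul(Rational(1, 25), 1521), -413), 464) = Add(Mul(Rational(1521, 25), -413), 464) = Add(Rational(-628173, 25), 464) = Rational(-616573, 25)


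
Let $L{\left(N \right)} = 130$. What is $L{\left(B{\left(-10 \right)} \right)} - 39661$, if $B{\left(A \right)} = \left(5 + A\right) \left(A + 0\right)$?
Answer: $-39531$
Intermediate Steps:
$B{\left(A \right)} = A \left(5 + A\right)$ ($B{\left(A \right)} = \left(5 + A\right) A = A \left(5 + A\right)$)
$L{\left(B{\left(-10 \right)} \right)} - 39661 = 130 - 39661 = -39531$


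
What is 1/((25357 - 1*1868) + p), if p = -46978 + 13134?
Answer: -1/10355 ≈ -9.6572e-5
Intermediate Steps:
p = -33844
1/((25357 - 1*1868) + p) = 1/((25357 - 1*1868) - 33844) = 1/((25357 - 1868) - 33844) = 1/(23489 - 33844) = 1/(-10355) = -1/10355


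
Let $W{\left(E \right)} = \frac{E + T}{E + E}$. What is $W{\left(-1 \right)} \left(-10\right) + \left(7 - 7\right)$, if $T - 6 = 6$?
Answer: $55$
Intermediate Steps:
$T = 12$ ($T = 6 + 6 = 12$)
$W{\left(E \right)} = \frac{12 + E}{2 E}$ ($W{\left(E \right)} = \frac{E + 12}{E + E} = \frac{12 + E}{2 E}$)
$W{\left(-1 \right)} \left(-10\right) + \left(7 - 7\right) = \frac{12 - 1}{2 \left(-1\right)} \left(-10\right) + \left(7 - 7\right) = \frac{1}{2} \left(-1\right) 11 \left(-10\right) + \left(7 - 7\right) = \left(- \frac{11}{2}\right) \left(-10\right) + 0 = 55 + 0 = 55$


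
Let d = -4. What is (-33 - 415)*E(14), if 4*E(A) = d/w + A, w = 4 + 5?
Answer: -13664/9 ≈ -1518.2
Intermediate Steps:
w = 9
E(A) = -1/9 + A/4 (E(A) = (-4/9 + A)/4 = -1/9 + A/4)
(-33 - 415)*E(14) = (-33 - 415)*(-1/9 + (1/4)*14) = -448*(-1/9 + 7/2) = -448*61/18 = -13664/9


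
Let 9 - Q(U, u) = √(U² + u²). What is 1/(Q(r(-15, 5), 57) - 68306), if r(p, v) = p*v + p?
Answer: -68297/4664468860 + 3*√1261/4664468860 ≈ -1.4619e-5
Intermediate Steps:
r(p, v) = p + p*v
Q(U, u) = 9 - √(U² + u²)
1/(Q(r(-15, 5), 57) - 68306) = 1/((9 - √((-15*(1 + 5))² + 57²)) - 68306) = 1/((9 - √((-15*6)² + 3249)) - 68306) = 1/((9 - √((-90)² + 3249)) - 68306) = 1/((9 - √(8100 + 3249)) - 68306) = 1/((9 - √11349) - 68306) = 1/((9 - 3*√1261) - 68306) = 1/(-68297 - 3*√1261)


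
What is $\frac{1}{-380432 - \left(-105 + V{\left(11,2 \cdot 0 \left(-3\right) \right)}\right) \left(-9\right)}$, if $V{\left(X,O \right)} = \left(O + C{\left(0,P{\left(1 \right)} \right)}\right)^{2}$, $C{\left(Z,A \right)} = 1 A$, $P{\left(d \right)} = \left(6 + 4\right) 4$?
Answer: $- \frac{1}{366977} \approx -2.725 \cdot 10^{-6}$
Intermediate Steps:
$P{\left(d \right)} = 40$ ($P{\left(d \right)} = 10 \cdot 4 = 40$)
$C{\left(Z,A \right)} = A$
$V{\left(X,O \right)} = \left(40 + O\right)^{2}$ ($V{\left(X,O \right)} = \left(O + 40\right)^{2} = \left(40 + O\right)^{2}$)
$\frac{1}{-380432 - \left(-105 + V{\left(11,2 \cdot 0 \left(-3\right) \right)}\right) \left(-9\right)} = \frac{1}{-380432 - \left(-105 + \left(40 + 2 \cdot 0 \left(-3\right)\right)^{2}\right) \left(-9\right)} = \frac{1}{-380432 - \left(-105 + \left(40 + 0 \left(-3\right)\right)^{2}\right) \left(-9\right)} = \frac{1}{-380432 - \left(-105 + \left(40 + 0\right)^{2}\right) \left(-9\right)} = \frac{1}{-380432 - \left(-105 + 40^{2}\right) \left(-9\right)} = \frac{1}{-380432 - \left(-105 + 1600\right) \left(-9\right)} = \frac{1}{-380432 - 1495 \left(-9\right)} = \frac{1}{-380432 - -13455} = \frac{1}{-380432 + 13455} = \frac{1}{-366977} = - \frac{1}{366977}$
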